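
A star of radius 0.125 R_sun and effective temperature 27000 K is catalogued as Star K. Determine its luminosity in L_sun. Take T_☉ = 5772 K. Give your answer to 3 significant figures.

7.48 L_sun

L/L_☉ = (R/R_☉)² (T/T_☉)⁴ = (0.125)² × (27000/5772)⁴
       = 0.01562 × (4.678)⁴ = 0.01562 × 478.8 = 7.481.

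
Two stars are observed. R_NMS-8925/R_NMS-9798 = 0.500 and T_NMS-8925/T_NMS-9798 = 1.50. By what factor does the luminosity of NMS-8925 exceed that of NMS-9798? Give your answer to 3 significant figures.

1.27

From the Stefan–Boltzmann law, L ∝ R²T⁴, so
L_NMS-8925/L_NMS-9798 = (R_NMS-8925/R_NMS-9798)² (T_NMS-8925/T_NMS-9798)⁴ = (0.500)² × (1.50)⁴ = 0.2500 × 5.062 = 1.266.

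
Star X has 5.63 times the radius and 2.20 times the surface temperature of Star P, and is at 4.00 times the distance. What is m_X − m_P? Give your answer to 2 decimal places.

L_X/L_P = (5.63)²(2.20)⁴ = 742.5.
F_X/F_P = (L_X/L_P)/(d_X/d_P)² = 742.5/16.00 = 46.41.
m_X − m_P = −2.5 log₁₀(46.41) = -4.17.

-4.17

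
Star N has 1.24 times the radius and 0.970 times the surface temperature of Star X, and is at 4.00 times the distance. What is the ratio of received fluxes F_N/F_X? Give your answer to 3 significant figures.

L_N/L_X = (R_N/R_X)²(T_N/T_X)⁴ = (1.24)² × (0.970)⁴ = 1.361.
F_N/F_X = (L_N/L_X)/(d_N/d_X)² = 1.361 / (4.00)² = 0.08508.

0.0851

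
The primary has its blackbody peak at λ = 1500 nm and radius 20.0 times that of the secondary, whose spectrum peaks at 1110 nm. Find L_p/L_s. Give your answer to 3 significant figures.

120

Wien's law gives T ∝ 1/λ_max, so T_p/T_s = λ_s/λ_p = 1110/1500 = 0.7400.
Then L ∝ R²T⁴ gives L_p/L_s = (20.0)² × (0.7400)⁴ = 400.0 × 0.2999 = 119.9.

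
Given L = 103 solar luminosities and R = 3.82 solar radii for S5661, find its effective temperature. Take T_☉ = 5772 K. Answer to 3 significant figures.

T/T_☉ = (L/L_☉)^(1/4) / (R/R_☉)^(1/2)
T = 5772 × (103)^(1/4) / √(3.82) = 5772 × 3.186 / 1.954 = 9408 K.

9.41×10^3 K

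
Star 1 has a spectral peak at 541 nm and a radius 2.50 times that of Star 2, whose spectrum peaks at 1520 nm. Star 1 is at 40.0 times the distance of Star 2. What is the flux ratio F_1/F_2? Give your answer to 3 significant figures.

Wien's law: T_1/T_2 = λ_2/λ_1 = 1520/541 = 2.810.
L_1/L_2 = (R_1/R_2)²(T_1/T_2)⁴ = (2.50)²(2.810)⁴ = 389.5.
F_1/F_2 = (L_1/L_2)/(d_1/d_2)² = 389.5/(40.0)² = 0.2434.

0.243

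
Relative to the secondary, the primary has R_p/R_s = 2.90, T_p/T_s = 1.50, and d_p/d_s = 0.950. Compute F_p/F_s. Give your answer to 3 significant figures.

47.2

L_p/L_s = (R_p/R_s)²(T_p/T_s)⁴ = (2.90)² × (1.50)⁴ = 42.58.
F_p/F_s = (L_p/L_s)/(d_p/d_s)² = 42.58 / (0.950)² = 47.18.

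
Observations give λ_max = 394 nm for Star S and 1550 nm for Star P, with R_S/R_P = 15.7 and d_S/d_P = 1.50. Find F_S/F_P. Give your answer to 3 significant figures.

2.62×10^4

Wien's law: T_S/T_P = λ_P/λ_S = 1550/394 = 3.934.
L_S/L_P = (R_S/R_P)²(T_S/T_P)⁴ = (15.7)²(3.934)⁴ = 5.904×10^4.
F_S/F_P = (L_S/L_P)/(d_S/d_P)² = 5.904×10^4/(1.50)² = 2.624×10^4.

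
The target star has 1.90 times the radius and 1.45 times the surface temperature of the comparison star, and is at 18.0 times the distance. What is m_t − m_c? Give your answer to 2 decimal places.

3.27

L_t/L_c = (1.90)²(1.45)⁴ = 15.96.
F_t/F_c = (L_t/L_c)/(d_t/d_c)² = 15.96/324.0 = 0.04925.
m_t − m_c = −2.5 log₁₀(0.04925) = 3.27.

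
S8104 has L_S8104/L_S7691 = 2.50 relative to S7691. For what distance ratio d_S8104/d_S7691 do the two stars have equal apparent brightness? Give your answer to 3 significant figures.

1.58

Equal flux requires L_S8104/d_S8104² = L_S7691/d_S7691², so d_S8104/d_S7691 = √(L_S8104/L_S7691)
= √(2.50) = 1.581.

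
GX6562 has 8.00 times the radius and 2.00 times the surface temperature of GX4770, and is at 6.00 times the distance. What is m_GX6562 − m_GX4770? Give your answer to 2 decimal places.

L_GX6562/L_GX4770 = (8.00)²(2.00)⁴ = 1024.
F_GX6562/F_GX4770 = (L_GX6562/L_GX4770)/(d_GX6562/d_GX4770)² = 1024/36.00 = 28.44.
m_GX6562 − m_GX4770 = −2.5 log₁₀(28.44) = -3.63.

-3.63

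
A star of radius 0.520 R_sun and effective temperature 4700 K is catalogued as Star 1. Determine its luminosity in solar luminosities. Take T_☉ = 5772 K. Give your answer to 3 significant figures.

L/L_☉ = (R/R_☉)² (T/T_☉)⁴ = (0.520)² × (4700/5772)⁴
       = 0.2704 × (0.8143)⁴ = 0.2704 × 0.4396 = 0.1189.

0.119 solar luminosities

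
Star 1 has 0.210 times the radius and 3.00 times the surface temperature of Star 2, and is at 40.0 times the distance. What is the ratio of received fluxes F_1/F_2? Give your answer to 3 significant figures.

L_1/L_2 = (R_1/R_2)²(T_1/T_2)⁴ = (0.210)² × (3.00)⁴ = 3.572.
F_1/F_2 = (L_1/L_2)/(d_1/d_2)² = 3.572 / (40.0)² = 0.002233.

0.00223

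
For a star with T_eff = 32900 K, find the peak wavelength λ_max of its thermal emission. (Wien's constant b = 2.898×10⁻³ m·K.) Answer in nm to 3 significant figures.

88.1 nm

λ_max = b/T = 2.898×10⁻³ / 32900 = 8.81×10^-8 m = 88.09 nm.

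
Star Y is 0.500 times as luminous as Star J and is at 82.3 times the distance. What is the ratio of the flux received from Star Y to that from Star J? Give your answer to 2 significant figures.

7.4×10^-5

F = L/(4πd²), so F_Y/F_J = (L_Y/L_J) / (d_Y/d_J)²
= 0.500 / (82.3)² = 0.500 / 6773 = 7.382×10^-5.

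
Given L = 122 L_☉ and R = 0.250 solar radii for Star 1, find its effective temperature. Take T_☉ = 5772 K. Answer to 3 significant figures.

3.84×10^4 K

T/T_☉ = (L/L_☉)^(1/4) / (R/R_☉)^(1/2)
T = 5772 × (122)^(1/4) / √(0.250) = 5772 × 3.323 / 0.5000 = 3.837×10^4 K.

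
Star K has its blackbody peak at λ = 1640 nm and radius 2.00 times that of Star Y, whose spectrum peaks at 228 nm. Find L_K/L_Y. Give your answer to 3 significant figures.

0.00149

Wien's law gives T ∝ 1/λ_max, so T_K/T_Y = λ_Y/λ_K = 228/1640 = 0.1390.
Then L ∝ R²T⁴ gives L_K/L_Y = (2.00)² × (0.1390)⁴ = 4.000 × 3.736×10^-4 = 0.001494.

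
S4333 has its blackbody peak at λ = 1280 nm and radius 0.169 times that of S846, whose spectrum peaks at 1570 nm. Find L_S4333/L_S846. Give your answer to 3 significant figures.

0.0646

Wien's law gives T ∝ 1/λ_max, so T_S4333/T_S846 = λ_S846/λ_S4333 = 1570/1280 = 1.227.
Then L ∝ R²T⁴ gives L_S4333/L_S846 = (0.169)² × (1.227)⁴ = 0.02856 × 2.263 = 0.06464.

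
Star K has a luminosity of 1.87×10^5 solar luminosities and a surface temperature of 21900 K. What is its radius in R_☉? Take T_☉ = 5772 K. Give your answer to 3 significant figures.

R/R_☉ = √(L/L_☉) / (T/T_☉)² = √(1.87×10^5) / (3.794)²
       = 432.4 / 14.40 = 30.04.

30.0 R_☉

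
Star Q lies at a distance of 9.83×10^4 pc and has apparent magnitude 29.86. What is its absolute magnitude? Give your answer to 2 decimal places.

M = m − 5 log₁₀(d/10 pc) = 29.86 − 5 log₁₀(9.83×10^4/10)
  = 29.86 − 5 × 3.993 = 29.86 − 19.96 = 9.90.

9.90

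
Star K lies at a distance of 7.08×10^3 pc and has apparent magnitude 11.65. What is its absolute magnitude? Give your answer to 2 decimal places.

M = m − 5 log₁₀(d/10 pc) = 11.65 − 5 log₁₀(7.08×10^3/10)
  = 11.65 − 5 × 2.850 = 11.65 − 14.25 = -2.60.

-2.60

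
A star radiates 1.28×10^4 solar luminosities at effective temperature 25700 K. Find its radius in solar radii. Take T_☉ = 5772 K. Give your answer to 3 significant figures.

R/R_☉ = √(L/L_☉) / (T/T_☉)² = √(1.28×10^4) / (4.453)²
       = 113.1 / 19.83 = 5.707.

5.71 solar radii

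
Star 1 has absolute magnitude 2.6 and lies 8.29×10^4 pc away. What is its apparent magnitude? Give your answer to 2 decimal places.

22.19

m = M + 5 log₁₀(d/10 pc) = 2.6 + 5 log₁₀(8.29×10^4/10)
  = 2.6 + 5 × 3.919 = 2.6 + 19.59 = 22.19.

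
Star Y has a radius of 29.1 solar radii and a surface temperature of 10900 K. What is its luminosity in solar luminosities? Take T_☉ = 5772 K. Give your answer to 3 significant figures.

1.08×10^4 solar luminosities

L/L_☉ = (R/R_☉)² (T/T_☉)⁴ = (29.1)² × (10900/5772)⁴
       = 846.8 × (1.888)⁴ = 846.8 × 12.72 = 1.077×10^4.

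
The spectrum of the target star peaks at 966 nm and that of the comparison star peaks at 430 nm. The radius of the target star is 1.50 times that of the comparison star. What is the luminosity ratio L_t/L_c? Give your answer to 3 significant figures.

Wien's law gives T ∝ 1/λ_max, so T_t/T_c = λ_c/λ_t = 430/966 = 0.4451.
Then L ∝ R²T⁴ gives L_t/L_c = (1.50)² × (0.4451)⁴ = 2.250 × 0.03926 = 0.08834.

0.0883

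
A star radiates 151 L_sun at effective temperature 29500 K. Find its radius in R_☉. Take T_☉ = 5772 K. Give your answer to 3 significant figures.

R/R_☉ = √(L/L_☉) / (T/T_☉)² = √(151) / (5.111)²
       = 12.29 / 26.12 = 0.4704.

0.470 R_☉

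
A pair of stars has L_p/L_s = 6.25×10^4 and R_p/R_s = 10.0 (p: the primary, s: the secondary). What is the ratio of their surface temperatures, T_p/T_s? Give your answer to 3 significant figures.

L ∝ R²T⁴ gives T ∝ (L/R²)^(1/4), so
T_p/T_s = (6.25×10^4 / 10.0²)^(1/4) = (625.0)^(1/4) = 5.000.

5.00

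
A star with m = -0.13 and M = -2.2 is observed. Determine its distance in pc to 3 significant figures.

25.9 pc

m − M = 5 log₁₀(d/10 pc)
-0.13 − (-2.2) = 2.07 = 5 log₁₀(d/10)
d = 10 × 10^(2.07/5) = 10 × 10^0.414 = 25.94 pc.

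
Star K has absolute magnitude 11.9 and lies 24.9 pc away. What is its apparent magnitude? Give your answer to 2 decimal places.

13.88

m = M + 5 log₁₀(d/10 pc) = 11.9 + 5 log₁₀(24.9/10)
  = 11.9 + 5 × 0.396 = 11.9 + 1.98 = 13.88.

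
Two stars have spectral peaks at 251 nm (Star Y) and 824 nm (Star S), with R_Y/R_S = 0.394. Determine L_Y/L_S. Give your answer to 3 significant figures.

Wien's law gives T ∝ 1/λ_max, so T_Y/T_S = λ_S/λ_Y = 824/251 = 3.283.
Then L ∝ R²T⁴ gives L_Y/L_S = (0.394)² × (3.283)⁴ = 0.1552 × 116.1 = 18.03.

18.0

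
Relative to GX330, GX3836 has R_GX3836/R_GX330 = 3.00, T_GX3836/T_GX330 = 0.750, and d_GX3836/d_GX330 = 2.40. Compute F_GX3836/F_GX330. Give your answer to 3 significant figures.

L_GX3836/L_GX330 = (R_GX3836/R_GX330)²(T_GX3836/T_GX330)⁴ = (3.00)² × (0.750)⁴ = 2.848.
F_GX3836/F_GX330 = (L_GX3836/L_GX330)/(d_GX3836/d_GX330)² = 2.848 / (2.40)² = 0.4944.

0.494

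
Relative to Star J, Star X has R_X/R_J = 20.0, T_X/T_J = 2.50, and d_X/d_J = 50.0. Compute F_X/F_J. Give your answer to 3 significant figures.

6.25

L_X/L_J = (R_X/R_J)²(T_X/T_J)⁴ = (20.0)² × (2.50)⁴ = 1.562×10^4.
F_X/F_J = (L_X/L_J)/(d_X/d_J)² = 1.562×10^4 / (50.0)² = 6.250.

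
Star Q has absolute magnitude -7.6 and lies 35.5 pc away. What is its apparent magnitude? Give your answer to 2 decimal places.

m = M + 5 log₁₀(d/10 pc) = -7.6 + 5 log₁₀(35.5/10)
  = -7.6 + 5 × 0.550 = -7.6 + 2.75 = -4.85.

-4.85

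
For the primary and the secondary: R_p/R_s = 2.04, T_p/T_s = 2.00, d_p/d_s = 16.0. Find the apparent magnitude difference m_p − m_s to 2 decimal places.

L_p/L_s = (2.04)²(2.00)⁴ = 66.59.
F_p/F_s = (L_p/L_s)/(d_p/d_s)² = 66.59/256.0 = 0.2601.
m_p − m_s = −2.5 log₁₀(0.2601) = 1.46.

1.46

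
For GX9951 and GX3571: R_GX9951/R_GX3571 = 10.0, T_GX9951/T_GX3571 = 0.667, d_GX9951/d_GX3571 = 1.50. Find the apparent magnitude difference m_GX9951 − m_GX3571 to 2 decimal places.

L_GX9951/L_GX3571 = (10.0)²(0.667)⁴ = 19.79.
F_GX9951/F_GX3571 = (L_GX9951/L_GX3571)/(d_GX9951/d_GX3571)² = 19.79/2.250 = 8.797.
m_GX9951 − m_GX3571 = −2.5 log₁₀(8.797) = -2.36.

-2.36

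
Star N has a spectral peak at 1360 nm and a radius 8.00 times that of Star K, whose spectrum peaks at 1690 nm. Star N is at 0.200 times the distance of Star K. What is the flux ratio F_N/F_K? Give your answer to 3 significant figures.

Wien's law: T_N/T_K = λ_K/λ_N = 1690/1360 = 1.243.
L_N/L_K = (R_N/R_K)²(T_N/T_K)⁴ = (8.00)²(1.243)⁴ = 152.6.
F_N/F_K = (L_N/L_K)/(d_N/d_K)² = 152.6/(0.200)² = 3815.

3.82×10^3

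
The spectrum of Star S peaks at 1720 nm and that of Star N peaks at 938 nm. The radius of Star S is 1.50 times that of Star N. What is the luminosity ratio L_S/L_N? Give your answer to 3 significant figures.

Wien's law gives T ∝ 1/λ_max, so T_S/T_N = λ_N/λ_S = 938/1720 = 0.5453.
Then L ∝ R²T⁴ gives L_S/L_N = (1.50)² × (0.5453)⁴ = 2.250 × 0.08845 = 0.1990.

0.199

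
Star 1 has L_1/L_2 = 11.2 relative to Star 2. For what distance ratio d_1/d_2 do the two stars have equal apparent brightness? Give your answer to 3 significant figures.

3.35

Equal flux requires L_1/d_1² = L_2/d_2², so d_1/d_2 = √(L_1/L_2)
= √(11.2) = 3.347.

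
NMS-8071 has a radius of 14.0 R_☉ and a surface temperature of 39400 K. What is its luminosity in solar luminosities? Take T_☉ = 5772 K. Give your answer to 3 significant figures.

L/L_☉ = (R/R_☉)² (T/T_☉)⁴ = (14.0)² × (39400/5772)⁴
       = 196.0 × (6.826)⁴ = 196.0 × 2171 = 4.255×10^5.

4.26×10^5 solar luminosities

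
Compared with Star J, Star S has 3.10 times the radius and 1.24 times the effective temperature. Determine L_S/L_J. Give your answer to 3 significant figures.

22.7

From the Stefan–Boltzmann law, L ∝ R²T⁴, so
L_S/L_J = (R_S/R_J)² (T_S/T_J)⁴ = (3.10)² × (1.24)⁴ = 9.610 × 2.364 = 22.72.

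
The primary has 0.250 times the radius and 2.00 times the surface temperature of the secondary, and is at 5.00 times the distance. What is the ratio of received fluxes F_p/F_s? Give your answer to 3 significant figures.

0.0400

L_p/L_s = (R_p/R_s)²(T_p/T_s)⁴ = (0.250)² × (2.00)⁴ = 1.000.
F_p/F_s = (L_p/L_s)/(d_p/d_s)² = 1.000 / (5.00)² = 0.04000.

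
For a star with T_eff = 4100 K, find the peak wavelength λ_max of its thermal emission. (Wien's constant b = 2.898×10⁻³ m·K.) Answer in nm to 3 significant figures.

λ_max = b/T = 2.898×10⁻³ / 4100 = 7.07×10^-7 m = 706.8 nm.

707 nm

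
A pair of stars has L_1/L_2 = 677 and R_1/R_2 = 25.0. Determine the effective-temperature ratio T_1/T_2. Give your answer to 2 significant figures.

L ∝ R²T⁴ gives T ∝ (L/R²)^(1/4), so
T_1/T_2 = (677 / 25.0²)^(1/4) = (1.083)^(1/4) = 1.020.

1.0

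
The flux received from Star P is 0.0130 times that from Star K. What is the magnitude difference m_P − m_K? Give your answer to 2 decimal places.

4.72

m_P − m_K = −2.5 log₁₀(F_P/F_K) = −2.5 log₁₀(0.0130) = −2.5 × (-1.886) = 4.715.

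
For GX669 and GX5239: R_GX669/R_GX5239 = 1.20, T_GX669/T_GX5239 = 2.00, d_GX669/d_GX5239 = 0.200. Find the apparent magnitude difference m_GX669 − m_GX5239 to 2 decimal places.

-6.90

L_GX669/L_GX5239 = (1.20)²(2.00)⁴ = 23.04.
F_GX669/F_GX5239 = (L_GX669/L_GX5239)/(d_GX669/d_GX5239)² = 23.04/0.04000 = 576.0.
m_GX669 − m_GX5239 = −2.5 log₁₀(576.0) = -6.90.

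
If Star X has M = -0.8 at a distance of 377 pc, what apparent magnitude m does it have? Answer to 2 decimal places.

7.08

m = M + 5 log₁₀(d/10 pc) = -0.8 + 5 log₁₀(377/10)
  = -0.8 + 5 × 1.576 = -0.8 + 7.88 = 7.08.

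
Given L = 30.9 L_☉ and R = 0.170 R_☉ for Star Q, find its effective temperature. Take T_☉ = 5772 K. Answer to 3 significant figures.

3.30×10^4 K

T/T_☉ = (L/L_☉)^(1/4) / (R/R_☉)^(1/2)
T = 5772 × (30.9)^(1/4) / √(0.170) = 5772 × 2.358 / 0.4123 = 3.301×10^4 K.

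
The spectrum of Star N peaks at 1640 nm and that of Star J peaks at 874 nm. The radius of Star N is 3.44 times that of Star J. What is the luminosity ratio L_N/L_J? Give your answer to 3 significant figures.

Wien's law gives T ∝ 1/λ_max, so T_N/T_J = λ_J/λ_N = 874/1640 = 0.5329.
Then L ∝ R²T⁴ gives L_N/L_J = (3.44)² × (0.5329)⁴ = 11.83 × 0.08066 = 0.9545.

0.955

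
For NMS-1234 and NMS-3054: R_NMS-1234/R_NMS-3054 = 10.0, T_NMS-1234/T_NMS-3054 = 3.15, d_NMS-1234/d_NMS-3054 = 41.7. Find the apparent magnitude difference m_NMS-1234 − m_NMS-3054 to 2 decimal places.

L_NMS-1234/L_NMS-3054 = (10.0)²(3.15)⁴ = 9846.
F_NMS-1234/F_NMS-3054 = (L_NMS-1234/L_NMS-3054)/(d_NMS-1234/d_NMS-3054)² = 9846/1739 = 5.662.
m_NMS-1234 − m_NMS-3054 = −2.5 log₁₀(5.662) = -1.88.

-1.88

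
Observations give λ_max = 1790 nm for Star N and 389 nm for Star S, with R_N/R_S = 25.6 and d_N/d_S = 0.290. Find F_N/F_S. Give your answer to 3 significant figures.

17.4

Wien's law: T_N/T_S = λ_S/λ_N = 389/1790 = 0.2173.
L_N/L_S = (R_N/R_S)²(T_N/T_S)⁴ = (25.6)²(0.2173)⁴ = 1.462.
F_N/F_S = (L_N/L_S)/(d_N/d_S)² = 1.462/(0.290)² = 17.38.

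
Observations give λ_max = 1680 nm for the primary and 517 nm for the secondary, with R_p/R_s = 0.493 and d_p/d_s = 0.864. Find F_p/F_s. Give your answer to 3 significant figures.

Wien's law: T_p/T_s = λ_s/λ_p = 517/1680 = 0.3077.
L_p/L_s = (R_p/R_s)²(T_p/T_s)⁴ = (0.493)²(0.3077)⁴ = 0.002180.
F_p/F_s = (L_p/L_s)/(d_p/d_s)² = 0.002180/(0.864)² = 0.002920.

0.00292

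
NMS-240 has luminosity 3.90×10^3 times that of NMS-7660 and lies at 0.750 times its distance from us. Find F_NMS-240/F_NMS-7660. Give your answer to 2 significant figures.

F = L/(4πd²), so F_NMS-240/F_NMS-7660 = (L_NMS-240/L_NMS-7660) / (d_NMS-240/d_NMS-7660)²
= 3.90×10^3 / (0.750)² = 3.90×10^3 / 0.5625 = 6933.

6.9×10^3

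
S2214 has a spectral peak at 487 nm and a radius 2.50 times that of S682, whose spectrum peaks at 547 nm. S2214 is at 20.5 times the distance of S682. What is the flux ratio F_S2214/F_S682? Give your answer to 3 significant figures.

Wien's law: T_S2214/T_S682 = λ_S682/λ_S2214 = 547/487 = 1.123.
L_S2214/L_S682 = (R_S2214/R_S682)²(T_S2214/T_S682)⁴ = (2.50)²(1.123)⁴ = 9.947.
F_S2214/F_S682 = (L_S2214/L_S682)/(d_S2214/d_S682)² = 9.947/(20.5)² = 0.02367.

0.0237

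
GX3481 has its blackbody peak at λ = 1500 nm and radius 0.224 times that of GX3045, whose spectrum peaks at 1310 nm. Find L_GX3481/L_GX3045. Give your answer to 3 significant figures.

Wien's law gives T ∝ 1/λ_max, so T_GX3481/T_GX3045 = λ_GX3045/λ_GX3481 = 1310/1500 = 0.8733.
Then L ∝ R²T⁴ gives L_GX3481/L_GX3045 = (0.224)² × (0.8733)⁴ = 0.05018 × 0.5817 = 0.02919.

0.0292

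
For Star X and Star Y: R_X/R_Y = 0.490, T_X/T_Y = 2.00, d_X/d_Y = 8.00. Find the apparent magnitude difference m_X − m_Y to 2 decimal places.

L_X/L_Y = (0.490)²(2.00)⁴ = 3.842.
F_X/F_Y = (L_X/L_Y)/(d_X/d_Y)² = 3.842/64.00 = 0.06002.
m_X − m_Y = −2.5 log₁₀(0.06002) = 3.05.

3.05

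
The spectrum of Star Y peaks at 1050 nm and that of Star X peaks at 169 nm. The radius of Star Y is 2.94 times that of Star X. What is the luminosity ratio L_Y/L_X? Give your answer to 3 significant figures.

0.00580

Wien's law gives T ∝ 1/λ_max, so T_Y/T_X = λ_X/λ_Y = 169/1050 = 0.1610.
Then L ∝ R²T⁴ gives L_Y/L_X = (2.94)² × (0.1610)⁴ = 8.644 × 6.711×10^-4 = 0.005801.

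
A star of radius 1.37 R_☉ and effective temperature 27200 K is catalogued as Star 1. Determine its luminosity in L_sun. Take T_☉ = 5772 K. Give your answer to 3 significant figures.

L/L_☉ = (R/R_☉)² (T/T_☉)⁴ = (1.37)² × (27200/5772)⁴
       = 1.877 × (4.712)⁴ = 1.877 × 493.1 = 925.6.

926 L_sun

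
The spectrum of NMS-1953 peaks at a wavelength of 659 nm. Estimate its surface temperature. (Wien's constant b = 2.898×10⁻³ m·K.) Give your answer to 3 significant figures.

T = b/λ_max = 2.898×10⁻³ / (659×10⁻⁹) = 4398 K.

4.40×10^3 K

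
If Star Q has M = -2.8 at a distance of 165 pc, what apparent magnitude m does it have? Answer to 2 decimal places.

3.29

m = M + 5 log₁₀(d/10 pc) = -2.8 + 5 log₁₀(165/10)
  = -2.8 + 5 × 1.217 = -2.8 + 6.09 = 3.29.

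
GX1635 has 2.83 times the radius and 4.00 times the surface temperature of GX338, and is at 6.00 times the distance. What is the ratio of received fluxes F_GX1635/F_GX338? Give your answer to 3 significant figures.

57.0

L_GX1635/L_GX338 = (R_GX1635/R_GX338)²(T_GX1635/T_GX338)⁴ = (2.83)² × (4.00)⁴ = 2050.
F_GX1635/F_GX338 = (L_GX1635/L_GX338)/(d_GX1635/d_GX338)² = 2050 / (6.00)² = 56.95.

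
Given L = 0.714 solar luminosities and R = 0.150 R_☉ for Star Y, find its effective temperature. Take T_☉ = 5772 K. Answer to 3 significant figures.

1.37×10^4 K

T/T_☉ = (L/L_☉)^(1/4) / (R/R_☉)^(1/2)
T = 5772 × (0.714)^(1/4) / √(0.150) = 5772 × 0.9192 / 0.3873 = 1.370×10^4 K.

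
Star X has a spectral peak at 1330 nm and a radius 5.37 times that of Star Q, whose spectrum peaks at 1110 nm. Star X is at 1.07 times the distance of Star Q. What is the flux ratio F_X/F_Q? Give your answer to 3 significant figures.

Wien's law: T_X/T_Q = λ_Q/λ_X = 1110/1330 = 0.8346.
L_X/L_Q = (R_X/R_Q)²(T_X/T_Q)⁴ = (5.37)²(0.8346)⁴ = 13.99.
F_X/F_Q = (L_X/L_Q)/(d_X/d_Q)² = 13.99/(1.07)² = 12.22.

12.2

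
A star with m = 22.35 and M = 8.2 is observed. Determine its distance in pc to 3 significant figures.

m − M = 5 log₁₀(d/10 pc)
22.35 − (8.2) = 14.15 = 5 log₁₀(d/10)
d = 10 × 10^(14.15/5) = 10 × 10^2.830 = 6761 pc.

6.76×10^3 pc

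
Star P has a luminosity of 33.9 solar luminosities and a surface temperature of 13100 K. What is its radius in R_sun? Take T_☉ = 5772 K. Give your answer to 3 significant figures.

R/R_☉ = √(L/L_☉) / (T/T_☉)² = √(33.9) / (2.270)²
       = 5.822 / 5.151 = 1.130.

1.13 R_sun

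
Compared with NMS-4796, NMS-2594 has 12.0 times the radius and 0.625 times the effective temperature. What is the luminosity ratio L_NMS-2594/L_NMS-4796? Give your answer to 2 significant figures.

From the Stefan–Boltzmann law, L ∝ R²T⁴, so
L_NMS-2594/L_NMS-4796 = (R_NMS-2594/R_NMS-4796)² (T_NMS-2594/T_NMS-4796)⁴ = (12.0)² × (0.625)⁴ = 144.0 × 0.1526 = 21.97.

22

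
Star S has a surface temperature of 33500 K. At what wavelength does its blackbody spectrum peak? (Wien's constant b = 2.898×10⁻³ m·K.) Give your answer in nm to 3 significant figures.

λ_max = b/T = 2.898×10⁻³ / 33500 = 8.65×10^-8 m = 86.51 nm.

86.5 nm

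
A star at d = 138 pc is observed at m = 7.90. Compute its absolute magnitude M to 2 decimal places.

M = m − 5 log₁₀(d/10 pc) = 7.90 − 5 log₁₀(138/10)
  = 7.90 − 5 × 1.140 = 7.90 − 5.70 = 2.20.

2.20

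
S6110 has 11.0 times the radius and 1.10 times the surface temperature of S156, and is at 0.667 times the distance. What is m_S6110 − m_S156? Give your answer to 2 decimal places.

L_S6110/L_S156 = (11.0)²(1.10)⁴ = 177.2.
F_S6110/F_S156 = (L_S6110/L_S156)/(d_S6110/d_S156)² = 177.2/0.4449 = 398.2.
m_S6110 − m_S156 = −2.5 log₁₀(398.2) = -6.50.

-6.50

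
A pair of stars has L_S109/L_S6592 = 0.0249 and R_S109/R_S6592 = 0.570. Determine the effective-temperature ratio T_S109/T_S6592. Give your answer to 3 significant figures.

L ∝ R²T⁴ gives T ∝ (L/R²)^(1/4), so
T_S109/T_S6592 = (0.0249 / 0.570²)^(1/4) = (0.07664)^(1/4) = 0.5262.

0.526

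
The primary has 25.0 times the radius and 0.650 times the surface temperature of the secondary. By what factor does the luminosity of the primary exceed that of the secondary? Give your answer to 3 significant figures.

112

From the Stefan–Boltzmann law, L ∝ R²T⁴, so
L_p/L_s = (R_p/R_s)² (T_p/T_s)⁴ = (25.0)² × (0.650)⁴ = 625.0 × 0.1785 = 111.6.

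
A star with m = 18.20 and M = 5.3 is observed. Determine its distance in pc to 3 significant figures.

3.80×10^3 pc

m − M = 5 log₁₀(d/10 pc)
18.20 − (5.3) = 12.90 = 5 log₁₀(d/10)
d = 10 × 10^(12.90/5) = 10 × 10^2.580 = 3802 pc.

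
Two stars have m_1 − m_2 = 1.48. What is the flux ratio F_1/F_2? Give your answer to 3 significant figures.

0.256

F_1/F_2 = 10^(−(m_1 − m_2)/2.5) = 10^(-1.48/2.5) = 10^-0.592 = 0.2559.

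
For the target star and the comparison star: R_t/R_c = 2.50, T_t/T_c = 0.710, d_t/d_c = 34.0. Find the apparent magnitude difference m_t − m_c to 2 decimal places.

L_t/L_c = (2.50)²(0.710)⁴ = 1.588.
F_t/F_c = (L_t/L_c)/(d_t/d_c)² = 1.588/1156 = 0.001374.
m_t − m_c = −2.5 log₁₀(0.001374) = 7.16.

7.16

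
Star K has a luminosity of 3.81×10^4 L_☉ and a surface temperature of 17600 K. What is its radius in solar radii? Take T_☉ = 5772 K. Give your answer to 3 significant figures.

R/R_☉ = √(L/L_☉) / (T/T_☉)² = √(3.81×10^4) / (3.049)²
       = 195.2 / 9.298 = 20.99.

21.0 solar radii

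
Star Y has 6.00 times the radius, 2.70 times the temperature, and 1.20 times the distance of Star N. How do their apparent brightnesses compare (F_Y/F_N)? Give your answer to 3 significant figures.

1.33×10^3

L_Y/L_N = (R_Y/R_N)²(T_Y/T_N)⁴ = (6.00)² × (2.70)⁴ = 1913.
F_Y/F_N = (L_Y/L_N)/(d_Y/d_N)² = 1913 / (1.20)² = 1329.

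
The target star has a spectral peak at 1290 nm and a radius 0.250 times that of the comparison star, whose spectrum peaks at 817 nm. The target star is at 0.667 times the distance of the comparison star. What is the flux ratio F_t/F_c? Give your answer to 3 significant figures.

0.0226

Wien's law: T_t/T_c = λ_c/λ_t = 817/1290 = 0.6333.
L_t/L_c = (R_t/R_c)²(T_t/T_c)⁴ = (0.250)²(0.6333)⁴ = 0.01006.
F_t/F_c = (L_t/L_c)/(d_t/d_c)² = 0.01006/(0.667)² = 0.02260.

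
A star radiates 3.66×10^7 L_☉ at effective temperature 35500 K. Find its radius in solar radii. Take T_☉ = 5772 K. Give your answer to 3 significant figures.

160 solar radii

R/R_☉ = √(L/L_☉) / (T/T_☉)² = √(3.66×10^7) / (6.150)²
       = 6050 / 37.83 = 159.9.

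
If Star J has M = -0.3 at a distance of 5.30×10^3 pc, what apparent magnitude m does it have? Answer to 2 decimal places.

m = M + 5 log₁₀(d/10 pc) = -0.3 + 5 log₁₀(5.30×10^3/10)
  = -0.3 + 5 × 2.724 = -0.3 + 13.62 = 13.32.

13.32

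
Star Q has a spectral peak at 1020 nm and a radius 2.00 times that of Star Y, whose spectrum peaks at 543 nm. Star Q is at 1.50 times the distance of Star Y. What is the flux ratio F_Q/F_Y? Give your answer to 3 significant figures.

Wien's law: T_Q/T_Y = λ_Y/λ_Q = 543/1020 = 0.5324.
L_Q/L_Y = (R_Q/R_Y)²(T_Q/T_Y)⁴ = (2.00)²(0.5324)⁴ = 0.3213.
F_Q/F_Y = (L_Q/L_Y)/(d_Q/d_Y)² = 0.3213/(1.50)² = 0.1428.

0.143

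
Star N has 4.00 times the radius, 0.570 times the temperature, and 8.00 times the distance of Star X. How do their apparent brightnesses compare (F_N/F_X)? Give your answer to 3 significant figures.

L_N/L_X = (R_N/R_X)²(T_N/T_X)⁴ = (4.00)² × (0.570)⁴ = 1.689.
F_N/F_X = (L_N/L_X)/(d_N/d_X)² = 1.689 / (8.00)² = 0.02639.

0.0264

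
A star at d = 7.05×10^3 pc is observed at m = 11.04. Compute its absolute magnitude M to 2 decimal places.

-3.20

M = m − 5 log₁₀(d/10 pc) = 11.04 − 5 log₁₀(7.05×10^3/10)
  = 11.04 − 5 × 2.848 = 11.04 − 14.24 = -3.20.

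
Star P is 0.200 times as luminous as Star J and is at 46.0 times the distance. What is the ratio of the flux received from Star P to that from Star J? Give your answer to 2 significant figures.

F = L/(4πd²), so F_P/F_J = (L_P/L_J) / (d_P/d_J)²
= 0.200 / (46.0)² = 0.200 / 2116 = 9.452×10^-5.

9.5×10^-5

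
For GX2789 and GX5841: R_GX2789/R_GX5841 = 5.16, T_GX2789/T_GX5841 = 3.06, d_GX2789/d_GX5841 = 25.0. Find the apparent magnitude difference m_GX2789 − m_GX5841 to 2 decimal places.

L_GX2789/L_GX5841 = (5.16)²(3.06)⁴ = 2334.
F_GX2789/F_GX5841 = (L_GX2789/L_GX5841)/(d_GX2789/d_GX5841)² = 2334/625.0 = 3.735.
m_GX2789 − m_GX5841 = −2.5 log₁₀(3.735) = -1.43.

-1.43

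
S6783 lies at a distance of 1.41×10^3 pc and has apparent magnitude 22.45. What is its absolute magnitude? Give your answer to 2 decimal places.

M = m − 5 log₁₀(d/10 pc) = 22.45 − 5 log₁₀(1.41×10^3/10)
  = 22.45 − 5 × 2.149 = 22.45 − 10.75 = 11.70.

11.70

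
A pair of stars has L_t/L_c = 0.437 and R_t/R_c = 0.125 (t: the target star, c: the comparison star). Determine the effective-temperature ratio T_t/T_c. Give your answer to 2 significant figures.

L ∝ R²T⁴ gives T ∝ (L/R²)^(1/4), so
T_t/T_c = (0.437 / 0.125²)^(1/4) = (27.97)^(1/4) = 2.300.

2.3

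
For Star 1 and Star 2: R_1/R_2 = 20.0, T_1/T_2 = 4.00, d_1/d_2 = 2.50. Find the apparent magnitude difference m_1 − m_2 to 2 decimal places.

-10.54

L_1/L_2 = (20.0)²(4.00)⁴ = 1.024×10^5.
F_1/F_2 = (L_1/L_2)/(d_1/d_2)² = 1.024×10^5/6.250 = 1.638×10^4.
m_1 − m_2 = −2.5 log₁₀(1.638×10^4) = -10.54.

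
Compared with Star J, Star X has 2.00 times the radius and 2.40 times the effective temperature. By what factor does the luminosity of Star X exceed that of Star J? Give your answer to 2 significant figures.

From the Stefan–Boltzmann law, L ∝ R²T⁴, so
L_X/L_J = (R_X/R_J)² (T_X/T_J)⁴ = (2.00)² × (2.40)⁴ = 4.000 × 33.18 = 132.7.

1.3×10^2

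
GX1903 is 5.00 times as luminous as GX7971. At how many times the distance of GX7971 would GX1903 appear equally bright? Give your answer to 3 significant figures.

2.24

Equal flux requires L_GX1903/d_GX1903² = L_GX7971/d_GX7971², so d_GX1903/d_GX7971 = √(L_GX1903/L_GX7971)
= √(5.00) = 2.236.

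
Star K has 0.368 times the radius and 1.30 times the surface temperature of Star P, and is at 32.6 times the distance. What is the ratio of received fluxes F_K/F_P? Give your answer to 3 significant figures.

3.64×10^-4

L_K/L_P = (R_K/R_P)²(T_K/T_P)⁴ = (0.368)² × (1.30)⁴ = 0.3868.
F_K/F_P = (L_K/L_P)/(d_K/d_P)² = 0.3868 / (32.6)² = 3.639×10^-4.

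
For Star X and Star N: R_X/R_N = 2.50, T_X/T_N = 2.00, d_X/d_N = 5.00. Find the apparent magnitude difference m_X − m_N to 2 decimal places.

L_X/L_N = (2.50)²(2.00)⁴ = 100.0.
F_X/F_N = (L_X/L_N)/(d_X/d_N)² = 100.0/25.00 = 4.000.
m_X − m_N = −2.5 log₁₀(4.000) = -1.51.

-1.51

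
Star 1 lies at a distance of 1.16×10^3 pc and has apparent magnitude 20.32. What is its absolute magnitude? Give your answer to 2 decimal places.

M = m − 5 log₁₀(d/10 pc) = 20.32 − 5 log₁₀(1.16×10^3/10)
  = 20.32 − 5 × 2.064 = 20.32 − 10.32 = 10.00.

10.00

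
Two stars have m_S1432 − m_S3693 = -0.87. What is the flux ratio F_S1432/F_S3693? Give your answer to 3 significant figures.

2.23

F_S1432/F_S3693 = 10^(−(m_S1432 − m_S3693)/2.5) = 10^(0.87/2.5) = 10^0.348 = 2.228.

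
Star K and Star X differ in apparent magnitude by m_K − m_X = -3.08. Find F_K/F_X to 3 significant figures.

F_K/F_X = 10^(−(m_K − m_X)/2.5) = 10^(3.08/2.5) = 10^1.232 = 17.06.

17.1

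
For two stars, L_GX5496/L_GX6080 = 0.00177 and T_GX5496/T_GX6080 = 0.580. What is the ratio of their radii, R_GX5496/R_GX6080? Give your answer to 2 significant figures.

0.13

L ∝ R²T⁴ gives R ∝ √L / T², so
R_GX5496/R_GX6080 = √(0.00177) / (0.580)² = 0.04207 / 0.3364 = 0.1251.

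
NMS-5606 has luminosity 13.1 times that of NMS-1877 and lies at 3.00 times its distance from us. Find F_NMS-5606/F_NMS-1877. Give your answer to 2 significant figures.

F = L/(4πd²), so F_NMS-5606/F_NMS-1877 = (L_NMS-5606/L_NMS-1877) / (d_NMS-5606/d_NMS-1877)²
= 13.1 / (3.00)² = 13.1 / 9.000 = 1.456.

1.5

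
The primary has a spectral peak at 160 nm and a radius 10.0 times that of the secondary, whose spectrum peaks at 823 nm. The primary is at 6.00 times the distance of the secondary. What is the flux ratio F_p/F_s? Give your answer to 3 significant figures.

1.94×10^3

Wien's law: T_p/T_s = λ_s/λ_p = 823/160 = 5.144.
L_p/L_s = (R_p/R_s)²(T_p/T_s)⁴ = (10.0)²(5.144)⁴ = 7.000×10^4.
F_p/F_s = (L_p/L_s)/(d_p/d_s)² = 7.000×10^4/(6.00)² = 1945.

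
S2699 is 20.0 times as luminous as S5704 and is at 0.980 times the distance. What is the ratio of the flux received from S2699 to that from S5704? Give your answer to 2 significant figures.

21

F = L/(4πd²), so F_S2699/F_S5704 = (L_S2699/L_S5704) / (d_S2699/d_S5704)²
= 20.0 / (0.980)² = 20.0 / 0.9604 = 20.82.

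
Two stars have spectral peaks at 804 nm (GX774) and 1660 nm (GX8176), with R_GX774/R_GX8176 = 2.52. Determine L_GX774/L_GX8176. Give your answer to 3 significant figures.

Wien's law gives T ∝ 1/λ_max, so T_GX774/T_GX8176 = λ_GX8176/λ_GX774 = 1660/804 = 2.065.
Then L ∝ R²T⁴ gives L_GX774/L_GX8176 = (2.52)² × (2.065)⁴ = 6.350 × 18.17 = 115.4.

115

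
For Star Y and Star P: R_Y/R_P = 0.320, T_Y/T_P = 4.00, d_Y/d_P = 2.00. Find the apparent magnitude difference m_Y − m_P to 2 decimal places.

L_Y/L_P = (0.320)²(4.00)⁴ = 26.21.
F_Y/F_P = (L_Y/L_P)/(d_Y/d_P)² = 26.21/4.000 = 6.554.
m_Y − m_P = −2.5 log₁₀(6.554) = -2.04.

-2.04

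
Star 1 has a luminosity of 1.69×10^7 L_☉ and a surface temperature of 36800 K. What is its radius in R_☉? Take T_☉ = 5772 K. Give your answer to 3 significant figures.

101 R_☉

R/R_☉ = √(L/L_☉) / (T/T_☉)² = √(1.69×10^7) / (6.376)²
       = 4111 / 40.65 = 101.1.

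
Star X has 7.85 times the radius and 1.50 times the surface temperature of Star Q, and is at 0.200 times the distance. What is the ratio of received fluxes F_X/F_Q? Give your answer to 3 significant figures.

L_X/L_Q = (R_X/R_Q)²(T_X/T_Q)⁴ = (7.85)² × (1.50)⁴ = 312.0.
F_X/F_Q = (L_X/L_Q)/(d_X/d_Q)² = 312.0 / (0.200)² = 7799.

7.80×10^3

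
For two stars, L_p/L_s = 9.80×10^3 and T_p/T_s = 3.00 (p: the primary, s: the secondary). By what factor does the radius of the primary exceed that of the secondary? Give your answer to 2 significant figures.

L ∝ R²T⁴ gives R ∝ √L / T², so
R_p/R_s = √(9.80×10^3) / (3.00)² = 98.99 / 9.000 = 11.00.

11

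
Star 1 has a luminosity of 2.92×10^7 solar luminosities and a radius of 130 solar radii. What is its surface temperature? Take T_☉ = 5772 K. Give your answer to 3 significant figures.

3.72×10^4 K

T/T_☉ = (L/L_☉)^(1/4) / (R/R_☉)^(1/2)
T = 5772 × (2.92×10^7)^(1/4) / √(130) = 5772 × 73.51 / 11.40 = 3.721×10^4 K.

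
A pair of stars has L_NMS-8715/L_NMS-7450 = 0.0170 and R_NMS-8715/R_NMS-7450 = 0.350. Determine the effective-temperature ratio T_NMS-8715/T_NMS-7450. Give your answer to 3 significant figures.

0.610

L ∝ R²T⁴ gives T ∝ (L/R²)^(1/4), so
T_NMS-8715/T_NMS-7450 = (0.0170 / 0.350²)^(1/4) = (0.1388)^(1/4) = 0.6103.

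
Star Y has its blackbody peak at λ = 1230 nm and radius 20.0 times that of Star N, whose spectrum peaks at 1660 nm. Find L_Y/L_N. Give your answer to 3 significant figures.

Wien's law gives T ∝ 1/λ_max, so T_Y/T_N = λ_N/λ_Y = 1660/1230 = 1.350.
Then L ∝ R²T⁴ gives L_Y/L_N = (20.0)² × (1.350)⁴ = 400.0 × 3.318 = 1327.

1.33×10^3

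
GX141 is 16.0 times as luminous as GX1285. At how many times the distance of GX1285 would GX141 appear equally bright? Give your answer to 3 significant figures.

Equal flux requires L_GX141/d_GX141² = L_GX1285/d_GX1285², so d_GX141/d_GX1285 = √(L_GX141/L_GX1285)
= √(16.0) = 4.000.

4.00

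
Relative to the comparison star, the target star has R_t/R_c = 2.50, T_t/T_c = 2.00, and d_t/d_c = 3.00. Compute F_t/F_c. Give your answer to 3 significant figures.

L_t/L_c = (R_t/R_c)²(T_t/T_c)⁴ = (2.50)² × (2.00)⁴ = 100.0.
F_t/F_c = (L_t/L_c)/(d_t/d_c)² = 100.0 / (3.00)² = 11.11.

11.1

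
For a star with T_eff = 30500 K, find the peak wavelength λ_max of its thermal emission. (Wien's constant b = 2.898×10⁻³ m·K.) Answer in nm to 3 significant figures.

95.0 nm

λ_max = b/T = 2.898×10⁻³ / 30500 = 9.50×10^-8 m = 95.02 nm.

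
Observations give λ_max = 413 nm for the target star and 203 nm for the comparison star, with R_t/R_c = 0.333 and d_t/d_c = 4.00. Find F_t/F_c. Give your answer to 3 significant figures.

Wien's law: T_t/T_c = λ_c/λ_t = 203/413 = 0.4915.
L_t/L_c = (R_t/R_c)²(T_t/T_c)⁴ = (0.333)²(0.4915)⁴ = 0.006473.
F_t/F_c = (L_t/L_c)/(d_t/d_c)² = 0.006473/(4.00)² = 4.045×10^-4.

4.05×10^-4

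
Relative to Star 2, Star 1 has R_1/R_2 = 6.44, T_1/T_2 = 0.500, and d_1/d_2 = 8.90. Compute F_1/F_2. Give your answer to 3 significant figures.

0.0327

L_1/L_2 = (R_1/R_2)²(T_1/T_2)⁴ = (6.44)² × (0.500)⁴ = 2.592.
F_1/F_2 = (L_1/L_2)/(d_1/d_2)² = 2.592 / (8.90)² = 0.03272.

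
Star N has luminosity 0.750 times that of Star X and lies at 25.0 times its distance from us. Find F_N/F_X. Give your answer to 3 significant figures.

F = L/(4πd²), so F_N/F_X = (L_N/L_X) / (d_N/d_X)²
= 0.750 / (25.0)² = 0.750 / 625.0 = 0.001200.

0.00120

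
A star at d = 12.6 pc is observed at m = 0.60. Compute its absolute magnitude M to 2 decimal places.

0.10

M = m − 5 log₁₀(d/10 pc) = 0.60 − 5 log₁₀(12.6/10)
  = 0.60 − 5 × 0.100 = 0.60 − 0.50 = 0.10.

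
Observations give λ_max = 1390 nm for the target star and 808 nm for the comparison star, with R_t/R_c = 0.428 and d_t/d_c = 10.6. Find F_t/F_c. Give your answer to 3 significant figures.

1.86×10^-4

Wien's law: T_t/T_c = λ_c/λ_t = 808/1390 = 0.5813.
L_t/L_c = (R_t/R_c)²(T_t/T_c)⁴ = (0.428)²(0.5813)⁴ = 0.02092.
F_t/F_c = (L_t/L_c)/(d_t/d_c)² = 0.02092/(10.6)² = 1.861×10^-4.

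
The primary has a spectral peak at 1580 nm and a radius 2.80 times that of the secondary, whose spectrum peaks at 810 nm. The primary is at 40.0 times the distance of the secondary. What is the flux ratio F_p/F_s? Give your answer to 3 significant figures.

3.38×10^-4

Wien's law: T_p/T_s = λ_s/λ_p = 810/1580 = 0.5127.
L_p/L_s = (R_p/R_s)²(T_p/T_s)⁴ = (2.80)²(0.5127)⁴ = 0.5415.
F_p/F_s = (L_p/L_s)/(d_p/d_s)² = 0.5415/(40.0)² = 3.385×10^-4.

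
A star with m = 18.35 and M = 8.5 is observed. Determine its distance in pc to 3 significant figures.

m − M = 5 log₁₀(d/10 pc)
18.35 − (8.5) = 9.85 = 5 log₁₀(d/10)
d = 10 × 10^(9.85/5) = 10 × 10^1.970 = 933.3 pc.

933 pc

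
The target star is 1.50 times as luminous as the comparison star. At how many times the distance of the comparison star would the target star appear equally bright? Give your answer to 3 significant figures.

Equal flux requires L_t/d_t² = L_c/d_c², so d_t/d_c = √(L_t/L_c)
= √(1.50) = 1.225.

1.22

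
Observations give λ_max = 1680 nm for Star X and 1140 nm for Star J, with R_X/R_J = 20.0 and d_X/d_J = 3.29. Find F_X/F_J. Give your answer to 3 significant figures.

7.84

Wien's law: T_X/T_J = λ_J/λ_X = 1140/1680 = 0.6786.
L_X/L_J = (R_X/R_J)²(T_X/T_J)⁴ = (20.0)²(0.6786)⁴ = 84.81.
F_X/F_J = (L_X/L_J)/(d_X/d_J)² = 84.81/(3.29)² = 7.835.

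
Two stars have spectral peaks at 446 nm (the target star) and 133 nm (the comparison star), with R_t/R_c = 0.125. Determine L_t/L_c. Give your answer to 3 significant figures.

1.24×10^-4

Wien's law gives T ∝ 1/λ_max, so T_t/T_c = λ_c/λ_t = 133/446 = 0.2982.
Then L ∝ R²T⁴ gives L_t/L_c = (0.125)² × (0.2982)⁴ = 0.01562 × 0.007908 = 1.236×10^-4.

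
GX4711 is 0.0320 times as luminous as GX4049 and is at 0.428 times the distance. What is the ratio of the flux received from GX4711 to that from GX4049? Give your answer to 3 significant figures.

F = L/(4πd²), so F_GX4711/F_GX4049 = (L_GX4711/L_GX4049) / (d_GX4711/d_GX4049)²
= 0.0320 / (0.428)² = 0.0320 / 0.1832 = 0.1747.

0.175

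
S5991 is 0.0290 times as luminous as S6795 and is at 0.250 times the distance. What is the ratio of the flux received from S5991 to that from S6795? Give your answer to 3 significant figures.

F = L/(4πd²), so F_S5991/F_S6795 = (L_S5991/L_S6795) / (d_S5991/d_S6795)²
= 0.0290 / (0.250)² = 0.0290 / 0.06250 = 0.4640.

0.464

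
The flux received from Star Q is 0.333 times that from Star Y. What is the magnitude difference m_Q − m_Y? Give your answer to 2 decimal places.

1.19

m_Q − m_Y = −2.5 log₁₀(F_Q/F_Y) = −2.5 log₁₀(0.333) = −2.5 × (-0.478) = 1.194.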